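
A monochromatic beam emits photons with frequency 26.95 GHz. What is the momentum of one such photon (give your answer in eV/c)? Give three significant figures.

1.11·10^-4 eV/c

Take h = 6.62607015·10^-34 J·s, c = 2.99792458·10^8 m/s, 1 eV = 1.602176634·10^-19 J.
Convert to SI: f = 26.95 GHz = 2.695·10^10 Hz.
Apply p = hf/c: p = 5.957·10^-32 kg·m/s.
Converting to eV/c: p = 1.115·10^-4 eV/c ≈ 1.11·10^-4 eV/c.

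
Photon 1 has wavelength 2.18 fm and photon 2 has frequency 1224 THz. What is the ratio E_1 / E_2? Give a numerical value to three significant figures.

1.12·10^8

E_1 = 9.112·10^-11 J (from wavelength = 2.18 fm, via E = hc/λ).
E_2 = 8.110·10^-19 J (from frequency = 1224 THz, via E = hf).
Ratio = 9.112·10^-11 / 8.110·10^-19 = 1.12·10^8.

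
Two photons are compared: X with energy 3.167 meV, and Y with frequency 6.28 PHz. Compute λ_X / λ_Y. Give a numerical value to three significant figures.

λ_X = 3.915e-4 m (from energy = 3.167 meV, via λ = hc/E).
λ_Y = 4.774e-8 m (from frequency = 6.28 PHz, via λ = c/f).
Ratio = 3.915e-4 / 4.774e-8 = 8200.

8200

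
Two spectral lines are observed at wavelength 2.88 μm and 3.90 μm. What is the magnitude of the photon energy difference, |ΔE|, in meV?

Using E = hc/λ: E₁ = 6.897 × 10^-20 J, E₂ = 5.093 × 10^-20 J.
|ΔE| = |6.897 × 10^-20 − 5.093 × 10^-20| = 1.80 × 10^-20 J = 113 meV.

113 meV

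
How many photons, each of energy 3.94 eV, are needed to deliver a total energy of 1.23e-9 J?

Per-photon energy: E = 6.313e-19 J (from energy = 3.94 eV).
N = E_total / E_photon = 1.23e-9 J / 6.313e-19 J = 1.95e9.

1.95e9 photons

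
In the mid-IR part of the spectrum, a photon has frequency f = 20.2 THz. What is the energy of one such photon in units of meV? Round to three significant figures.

Convert to SI: f = 20.2 THz = 2.02 × 10^13 Hz.
The photon relation is E = hf, giving E = 1.338 × 10^-20 J.
Converting to meV: E = 83.54 meV ≈ 83.5 meV.

83.5 meV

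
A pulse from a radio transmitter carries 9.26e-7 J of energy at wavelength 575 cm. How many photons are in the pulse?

Per-photon energy: E = 3.455e-26 J (from wavelength = 575 cm).
N = E_total / E_photon = 9.26e-7 J / 3.455e-26 J = 2.68e19.

2.68e19 photons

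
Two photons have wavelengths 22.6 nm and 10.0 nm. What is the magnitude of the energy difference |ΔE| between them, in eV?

69.1 eV

Using E = hc/λ: E₁ = 8.790 × 10^-18 J, E₂ = 1.986 × 10^-17 J.
|ΔE| = |8.790 × 10^-18 − 1.986 × 10^-17| = 1.11 × 10^-17 J = 69.1 eV.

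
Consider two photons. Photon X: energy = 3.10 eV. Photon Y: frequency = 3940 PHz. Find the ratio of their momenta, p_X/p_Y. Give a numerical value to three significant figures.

p_X = 1.657 × 10^-27 kg·m/s (from energy = 3.10 eV, via p = E/c).
p_Y = 8.708 × 10^-24 kg·m/s (from frequency = 3940 PHz, via p = hf/c).
Ratio = 1.657 × 10^-27 / 8.708 × 10^-24 = 1.90 × 10^-4.

1.90 × 10^-4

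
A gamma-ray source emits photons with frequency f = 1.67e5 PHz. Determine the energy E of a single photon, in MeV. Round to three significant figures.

Use h = 6.62607015e-34 J·s, 1 eV = 1.602176634e-19 J.
First convert: f = 1.67e5 PHz = 1.67e20 Hz.
Since E = hf for a photon, E = 1.107e-13 J.
Converting to MeV: E = 0.6907 MeV ≈ 0.691 MeV.

0.691 MeV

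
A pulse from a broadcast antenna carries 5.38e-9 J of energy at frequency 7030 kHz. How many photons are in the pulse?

1.15e18 photons

Per-photon energy: E = 4.658e-27 J (from frequency = 7030 kHz).
N = E_total / E_photon = 5.38e-9 J / 4.658e-27 J = 1.15e18.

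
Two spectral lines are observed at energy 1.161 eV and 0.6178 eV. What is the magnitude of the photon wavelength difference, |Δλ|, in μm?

Using λ = hc/E: λ₁ = 1.0679 × 10^-6 m, λ₂ = 2.0069 × 10^-6 m.
|Δλ| = |1.0679 × 10^-6 − 2.0069 × 10^-6| = 9.39 × 10^-7 m = 0.939 μm.

0.939 μm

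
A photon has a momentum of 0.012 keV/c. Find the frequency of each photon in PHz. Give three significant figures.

2.90 PHz

Use h = 6.62607015e-34 J·s, c = 2.99792458e8 m/s, 1 eV = 1.602176634e-19 J.
In SI units: p = 0.012 keV/c = 6.4131e-27 kg·m/s.
Apply f = pc/h: f = 2.902e15 Hz.
Converting to PHz: f = 2.902 PHz ≈ 2.90 PHz.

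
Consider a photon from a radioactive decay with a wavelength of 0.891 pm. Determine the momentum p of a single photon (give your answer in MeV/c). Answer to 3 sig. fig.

Use h = 6.62607015e-34 J·s, c = 2.99792458e8 m/s, 1 eV = 1.602176634e-19 J.
Convert to SI: λ = 0.891 pm = 8.91e-13 m.
The photon relation is p = h/λ, giving p = 7.437e-22 kg·m/s.
Converting to MeV/c: p = 1.392 MeV/c ≈ 1.39 MeV/c.

1.39 MeV/c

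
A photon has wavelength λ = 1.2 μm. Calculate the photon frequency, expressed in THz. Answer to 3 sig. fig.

250 THz

(c = 2.99792458e8 m/s.)
Convert to SI: λ = 1.2 μm = 1.2e-6 m.
For a photon f = c/λ, so f = 2.498e14 Hz.
Converting to THz: f = 249.8 THz ≈ 250 THz.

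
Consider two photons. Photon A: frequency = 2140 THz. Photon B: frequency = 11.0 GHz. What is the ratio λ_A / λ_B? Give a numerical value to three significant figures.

λ_A = 1.401e-7 m (from frequency = 2140 THz, via λ = c/f).
λ_B = 0.02725 m (from frequency = 11.0 GHz, via λ = c/f).
Ratio = 1.401e-7 / 0.02725 = 5.14e-6.

5.14e-6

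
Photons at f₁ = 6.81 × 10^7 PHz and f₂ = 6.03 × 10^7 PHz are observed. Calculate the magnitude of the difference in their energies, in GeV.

0.0323 GeV

Using E = hf: E₁ = 4.512 × 10^-11 J, E₂ = 3.996 × 10^-11 J.
|ΔE| = |4.512 × 10^-11 − 3.996 × 10^-11| = 5.17 × 10^-12 J = 0.0323 GeV.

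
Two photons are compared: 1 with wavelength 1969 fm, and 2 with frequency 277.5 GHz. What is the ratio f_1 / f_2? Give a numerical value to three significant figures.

f_1 = 1.523e20 Hz (from wavelength = 1969 fm, via f = c/λ).
f_2 = 2.775e11 Hz (from frequency = 277.5 GHz, via f given directly).
Ratio = 1.523e20 / 2.775e11 = 5.49e8.

5.49e8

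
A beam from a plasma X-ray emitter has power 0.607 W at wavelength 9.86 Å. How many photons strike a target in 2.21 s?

Total energy: E_total = P·t = 0.607 × 2.21 = 1.341 J.
Per-photon energy: E = 2.015 × 10^-16 J.
N = E_total / E_photon = 6.66 × 10^15.

6.66 × 10^15 photons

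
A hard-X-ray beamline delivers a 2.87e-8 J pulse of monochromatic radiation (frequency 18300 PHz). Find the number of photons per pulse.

Per-photon energy: E = 1.213e-14 J (from frequency = 18300 PHz).
N = E_total / E_photon = 2.87e-8 J / 1.213e-14 J = 2.37e6.

2.37e6 photons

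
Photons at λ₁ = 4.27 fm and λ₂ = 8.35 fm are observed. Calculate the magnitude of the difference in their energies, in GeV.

0.142 GeV

Using E = hc/λ: E₁ = 4.652 × 10^-11 J, E₂ = 2.379 × 10^-11 J.
|ΔE| = |4.652 × 10^-11 − 2.379 × 10^-11| = 2.27 × 10^-11 J = 0.142 GeV.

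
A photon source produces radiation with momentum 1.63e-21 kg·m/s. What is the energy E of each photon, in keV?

3050 keV

(c = 2.99792458e8 m/s, 1 eV = 1.602176634e-19 J.)
The photon relation is E = pc, giving E = 4.887e-13 J.
Converting to keV: E = 3050 keV ≈ 3050 keV.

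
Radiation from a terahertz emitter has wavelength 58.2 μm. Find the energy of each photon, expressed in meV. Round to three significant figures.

(h = 6.62607015e-34 J·s, c = 2.99792458e8 m/s, 1 eV = 1.602176634e-19 J.)
Convert to SI: λ = 58.2 μm = 5.82e-5 m.
Apply E = hc/λ: E = 3.413e-21 J.
Converting to meV: E = 21.30 meV ≈ 21.3 meV.

21.3 meV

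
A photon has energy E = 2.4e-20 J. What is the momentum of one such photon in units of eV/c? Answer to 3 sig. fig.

0.150 eV/c

(c = 2.99792458e8 m/s, 1 eV = 1.602176634e-19 J.)
Since p = E/c for a photon, p = 8.006e-29 kg·m/s.
Converting to eV/c: p = 0.1498 eV/c ≈ 0.150 eV/c.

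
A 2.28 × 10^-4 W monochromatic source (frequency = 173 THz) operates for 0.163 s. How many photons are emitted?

Total energy: E_total = P·t = 2.28 × 10^-4 × 0.163 = 3.716 × 10^-5 J.
Per-photon energy: E = 1.146 × 10^-19 J.
N = E_total / E_photon = 3.24 × 10^14.

3.24 × 10^14 photons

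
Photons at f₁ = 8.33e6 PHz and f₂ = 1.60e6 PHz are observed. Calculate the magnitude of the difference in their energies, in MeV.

Using E = hf: E₁ = 5.520e-12 J, E₂ = 1.060e-12 J.
|ΔE| = |5.520e-12 − 1.060e-12| = 4.46e-12 J = 27.8 MeV.

27.8 MeV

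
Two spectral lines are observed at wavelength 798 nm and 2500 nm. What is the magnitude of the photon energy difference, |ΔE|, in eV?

Using E = hc/λ: E₁ = 2.489e-19 J, E₂ = 7.946e-20 J.
|ΔE| = |2.489e-19 − 7.946e-20| = 1.69e-19 J = 1.06 eV.

1.06 eV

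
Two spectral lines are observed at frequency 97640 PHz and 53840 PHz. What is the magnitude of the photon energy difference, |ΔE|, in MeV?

0.181 MeV

Using E = hf: E₁ = 6.4697 × 10^-14 J, E₂ = 3.5675 × 10^-14 J.
|ΔE| = |6.4697 × 10^-14 − 3.5675 × 10^-14| = 2.90 × 10^-14 J = 0.181 MeV.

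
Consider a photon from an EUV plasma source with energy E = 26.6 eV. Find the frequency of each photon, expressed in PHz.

First convert: E = 26.6 eV = 4.2618e-18 J.
Since f = E/h for a photon, f = 6.432e15 Hz.
Converting to PHz: f = 6.432 PHz ≈ 6.43 PHz.

6.43 PHz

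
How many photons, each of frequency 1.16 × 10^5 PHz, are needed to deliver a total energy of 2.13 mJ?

2.77 × 10^10 photons

Per-photon energy: E = 7.686 × 10^-14 J (from frequency = 1.16 × 10^5 PHz).
N = E_total / E_photon = 0.00213 J / 7.686 × 10^-14 J = 2.77 × 10^10.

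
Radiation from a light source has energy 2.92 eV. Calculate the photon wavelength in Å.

In SI units: E = 2.92 eV = 4.6784e-19 J.
The photon relation is λ = hc/E, giving λ = 4.246e-7 m.
Converting to Å: λ = 4246 Å ≈ 4250 Å.

4250 Å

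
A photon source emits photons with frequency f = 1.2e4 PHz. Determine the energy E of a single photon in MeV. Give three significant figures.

Take h = 6.62607015e-34 J·s, 1 eV = 1.602176634e-19 J.
First convert: f = 1.2e4 PHz = 1.2e19 Hz.
Apply E = hf: E = 7.951e-15 J.
Converting to MeV: E = 0.04963 MeV ≈ 0.0496 MeV.

0.0496 MeV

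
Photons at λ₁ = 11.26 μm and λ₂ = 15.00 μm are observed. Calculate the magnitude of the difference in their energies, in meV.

Using E = hc/λ: E₁ = 1.7642e-20 J, E₂ = 1.3243e-20 J.
|ΔE| = |1.7642e-20 − 1.3243e-20| = 4.40e-21 J = 27.5 meV.

27.5 meV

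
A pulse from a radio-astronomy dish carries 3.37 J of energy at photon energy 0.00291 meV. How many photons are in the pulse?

7.23 × 10^24 photons

Per-photon energy: E = 4.662 × 10^-25 J (from energy = 0.00291 meV).
N = E_total / E_photon = 3.37 J / 4.662 × 10^-25 J = 7.23 × 10^24.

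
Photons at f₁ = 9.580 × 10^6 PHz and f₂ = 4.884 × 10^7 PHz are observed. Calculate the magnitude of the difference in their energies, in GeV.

Using E = hf: E₁ = 6.3478 × 10^-12 J, E₂ = 3.2362 × 10^-11 J.
|ΔE| = |6.3478 × 10^-12 − 3.2362 × 10^-11| = 2.60 × 10^-11 J = 0.162 GeV.

0.162 GeV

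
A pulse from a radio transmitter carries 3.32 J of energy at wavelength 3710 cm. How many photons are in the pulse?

6.20 × 10^26 photons

Per-photon energy: E = 5.354 × 10^-27 J (from wavelength = 3710 cm).
N = E_total / E_photon = 3.32 J / 5.354 × 10^-27 J = 6.20 × 10^26.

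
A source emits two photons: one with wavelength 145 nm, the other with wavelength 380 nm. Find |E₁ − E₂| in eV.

5.29 eV

Using E = hc/λ: E₁ = 1.370e-18 J, E₂ = 5.227e-19 J.
|ΔE| = |1.370e-18 − 5.227e-19| = 8.47e-19 J = 5.29 eV.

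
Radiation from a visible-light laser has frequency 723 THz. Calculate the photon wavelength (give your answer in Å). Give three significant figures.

4150 Å

Use c = 2.99792458 × 10^8 m/s.
First convert: f = 723 THz = 7.23 × 10^14 Hz.
Apply λ = c/f: λ = 4.147 × 10^-7 m.
Converting to Å: λ = 4147 Å ≈ 4150 Å.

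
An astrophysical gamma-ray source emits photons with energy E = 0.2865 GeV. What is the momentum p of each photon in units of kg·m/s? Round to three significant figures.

Take c = 2.99792458e8 m/s, 1 eV = 1.602176634e-19 J.
First convert: E = 0.2865 GeV = 4.5902e-11 J.
For a photon p = E/c, so p = 1.531e-19 kg·m/s.
So p ≈ 1.53e-19 kg·m/s.

1.53e-19 kg·m/s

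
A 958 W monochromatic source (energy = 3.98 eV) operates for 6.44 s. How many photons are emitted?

Total energy: E_total = P·t = 958 × 6.44 = 6170 J.
Per-photon energy: E = 6.377e-19 J.
N = E_total / E_photon = 9.68e21.

9.68e21 photons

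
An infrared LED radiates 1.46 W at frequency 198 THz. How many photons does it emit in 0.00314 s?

Total energy: E_total = P·t = 1.46 × 0.00314 = 0.004584 J.
Per-photon energy: E = 1.312·10^-19 J.
N = E_total / E_photon = 3.49·10^16.

3.49·10^16 photons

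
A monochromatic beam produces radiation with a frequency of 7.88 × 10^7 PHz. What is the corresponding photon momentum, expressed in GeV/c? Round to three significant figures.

0.326 GeV/c

Take h = 6.62607015 × 10^-34 J·s, c = 2.99792458 × 10^8 m/s, 1 eV = 1.602176634 × 10^-19 J.
In SI units: f = 7.88 × 10^7 PHz = 7.88 × 10^22 Hz.
Since p = hf/c for a photon, p = 1.742 × 10^-19 kg·m/s.
Converting to GeV/c: p = 0.3259 GeV/c ≈ 0.326 GeV/c.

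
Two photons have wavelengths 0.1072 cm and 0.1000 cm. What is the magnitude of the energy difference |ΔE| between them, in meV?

0.0833 meV

Using E = hc/λ: E₁ = 1.8530e-22 J, E₂ = 1.9864e-22 J.
|ΔE| = |1.8530e-22 − 1.9864e-22| = 1.33e-23 J = 0.0833 meV.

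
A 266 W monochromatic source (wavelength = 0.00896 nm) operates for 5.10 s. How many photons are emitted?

Total energy: E_total = P·t = 266 × 5.10 = 1357 J.
Per-photon energy: E = 2.217 × 10^-14 J.
N = E_total / E_photon = 6.12 × 10^16.

6.12 × 10^16 photons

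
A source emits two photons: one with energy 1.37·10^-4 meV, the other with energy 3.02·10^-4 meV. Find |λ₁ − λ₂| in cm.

Using λ = hc/E: λ₁ = 9.050 m, λ₂ = 4.105 m.
|Δλ| = |9.050 − 4.105| = 4.94 m = 494 cm.

494 cm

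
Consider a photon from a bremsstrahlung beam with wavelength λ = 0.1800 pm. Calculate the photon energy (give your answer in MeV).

6.89 MeV

(h = 6.62607015e-34 J·s, c = 2.99792458e8 m/s, 1 eV = 1.602176634e-19 J.)
First convert: λ = 0.1800 pm = 1.800e-13 m.
Since E = hc/λ for a photon, E = 1.104e-12 J.
Converting to MeV: E = 6.888 MeV ≈ 6.89 MeV.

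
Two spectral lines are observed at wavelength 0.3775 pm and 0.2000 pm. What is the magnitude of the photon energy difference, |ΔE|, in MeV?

Using E = hc/λ: E₁ = 5.2621·10^-13 J, E₂ = 9.9322·10^-13 J.
|ΔE| = |5.2621·10^-13 − 9.9322·10^-13| = 4.67·10^-13 J = 2.91 MeV.

2.91 MeV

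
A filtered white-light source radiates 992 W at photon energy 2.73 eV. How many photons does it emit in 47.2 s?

Total energy: E_total = P·t = 992 × 47.2 = 46820 J.
Per-photon energy: E = 4.374 × 10^-19 J.
N = E_total / E_photon = 1.07 × 10^23.

1.07 × 10^23 photons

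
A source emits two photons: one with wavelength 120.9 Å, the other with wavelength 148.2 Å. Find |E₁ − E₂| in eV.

Using E = hc/λ: E₁ = 1.6430e-17 J, E₂ = 1.3404e-17 J.
|ΔE| = |1.6430e-17 − 1.3404e-17| = 3.03e-18 J = 18.9 eV.

18.9 eV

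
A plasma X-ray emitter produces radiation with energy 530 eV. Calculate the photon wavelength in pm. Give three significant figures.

2340 pm

In SI units: E = 530 eV = 8.4915·10^-17 J.
The photon relation is λ = hc/E, giving λ = 2.339·10^-9 m.
Converting to pm: λ = 2339 pm ≈ 2340 pm.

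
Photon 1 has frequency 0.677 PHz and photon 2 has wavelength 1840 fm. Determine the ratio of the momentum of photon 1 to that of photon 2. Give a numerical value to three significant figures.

4.16 × 10^-6

p_1 = 1.496 × 10^-27 kg·m/s (from frequency = 0.677 PHz, via p = hf/c).
p_2 = 3.601 × 10^-22 kg·m/s (from wavelength = 1840 fm, via p = h/λ).
Ratio = 1.496 × 10^-27 / 3.601 × 10^-22 = 4.16 × 10^-6.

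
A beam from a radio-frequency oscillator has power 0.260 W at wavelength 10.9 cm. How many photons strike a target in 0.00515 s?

Total energy: E_total = P·t = 0.260 × 0.00515 = 0.001339 J.
Per-photon energy: E = 1.822e-24 J.
N = E_total / E_photon = 7.35e20.

7.35e20 photons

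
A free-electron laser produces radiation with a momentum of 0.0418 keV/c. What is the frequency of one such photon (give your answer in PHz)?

First convert: p = 0.0418 keV/c = 2.2339e-26 kg·m/s.
Since f = pc/h for a photon, f = 1.011e16 Hz.
Converting to PHz: f = 10.11 PHz ≈ 10.1 PHz.

10.1 PHz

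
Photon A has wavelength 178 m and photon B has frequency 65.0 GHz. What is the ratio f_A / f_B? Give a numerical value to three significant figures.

f_A = 1.684·10^6 Hz (from wavelength = 178 m, via f = c/λ).
f_B = 6.500·10^10 Hz (from frequency = 65.0 GHz, via f given directly).
Ratio = 1.684·10^6 / 6.500·10^10 = 2.59·10^-5.

2.59·10^-5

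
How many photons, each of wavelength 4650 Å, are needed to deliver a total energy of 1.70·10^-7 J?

3.98·10^11 photons

Per-photon energy: E = 4.272·10^-19 J (from wavelength = 4650 Å).
N = E_total / E_photon = 1.70·10^-7 J / 4.272·10^-19 J = 3.98·10^11.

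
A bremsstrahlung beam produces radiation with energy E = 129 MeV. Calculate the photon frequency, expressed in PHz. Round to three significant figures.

First convert: E = 129 MeV = 2.0668e-11 J.
The photon relation is f = E/h, giving f = 3.119e22 Hz.
Converting to PHz: f = 3.119e7 PHz ≈ 3.12e7 PHz.

3.12e7 PHz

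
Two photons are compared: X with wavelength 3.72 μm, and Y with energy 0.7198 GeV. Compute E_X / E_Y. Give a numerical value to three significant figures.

4.63 × 10^-10

E_X = 5.340 × 10^-20 J (from wavelength = 3.72 μm, via E = hc/λ).
E_Y = 1.153 × 10^-10 J (from energy = 0.7198 GeV, via E given directly).
Ratio = 5.340 × 10^-20 / 1.153 × 10^-10 = 4.63 × 10^-10.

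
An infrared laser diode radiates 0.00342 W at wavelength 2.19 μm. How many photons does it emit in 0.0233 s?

Total energy: E_total = P·t = 0.00342 × 0.0233 = 7.969 × 10^-5 J.
Per-photon energy: E = 9.071 × 10^-20 J.
N = E_total / E_photon = 8.79 × 10^14.

8.79 × 10^14 photons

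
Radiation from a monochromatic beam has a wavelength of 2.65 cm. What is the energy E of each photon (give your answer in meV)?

First convert: λ = 2.65 cm = 0.0265 m.
Apply E = hc/λ: E = 7.496 × 10^-24 J.
Converting to meV: E = 0.04679 meV ≈ 0.0468 meV.

0.0468 meV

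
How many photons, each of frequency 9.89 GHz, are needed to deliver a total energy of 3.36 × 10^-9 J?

Per-photon energy: E = 6.553 × 10^-24 J (from frequency = 9.89 GHz).
N = E_total / E_photon = 3.36 × 10^-9 J / 6.553 × 10^-24 J = 5.13 × 10^14.

5.13 × 10^14 photons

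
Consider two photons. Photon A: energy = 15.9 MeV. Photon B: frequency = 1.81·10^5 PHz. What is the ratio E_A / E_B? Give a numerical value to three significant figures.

E_A = 2.547·10^-12 J (from energy = 15.9 MeV, via E given directly).
E_B = 1.199·10^-13 J (from frequency = 1.81·10^5 PHz, via E = hf).
Ratio = 2.547·10^-12 / 1.199·10^-13 = 21.2.

21.2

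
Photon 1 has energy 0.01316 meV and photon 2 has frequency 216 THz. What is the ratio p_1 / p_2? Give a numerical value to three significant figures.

p_1 = 7.033e-33 kg·m/s (from energy = 0.01316 meV, via p = E/c).
p_2 = 4.774e-28 kg·m/s (from frequency = 216 THz, via p = hf/c).
Ratio = 7.033e-33 / 4.774e-28 = 1.47e-5.

1.47e-5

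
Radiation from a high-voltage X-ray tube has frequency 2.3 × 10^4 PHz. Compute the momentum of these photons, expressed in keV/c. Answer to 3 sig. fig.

In SI units: f = 2.3 × 10^4 PHz = 2.3 × 10^19 Hz.
Apply p = hf/c: p = 5.084 × 10^-23 kg·m/s.
Converting to keV/c: p = 95.12 keV/c ≈ 95.1 keV/c.

95.1 keV/c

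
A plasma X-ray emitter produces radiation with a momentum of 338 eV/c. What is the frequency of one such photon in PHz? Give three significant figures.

81.7 PHz

Use h = 6.62607015e-34 J·s, c = 2.99792458e8 m/s, 1 eV = 1.602176634e-19 J.
Convert to SI: p = 338 eV/c = 1.8064e-25 kg·m/s.
For a photon f = pc/h, so f = 8.173e16 Hz.
Converting to PHz: f = 81.73 PHz ≈ 81.7 PHz.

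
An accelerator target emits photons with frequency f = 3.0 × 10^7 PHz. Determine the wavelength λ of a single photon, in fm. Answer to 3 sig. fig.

9.99 fm

First convert: f = 3.0 × 10^7 PHz = 3.0 × 10^22 Hz.
The photon relation is λ = c/f, giving λ = 9.993 × 10^-15 m.
Converting to fm: λ = 9.993 fm ≈ 9.99 fm.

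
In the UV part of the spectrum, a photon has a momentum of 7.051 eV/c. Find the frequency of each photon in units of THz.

1700 THz

Use h = 6.62607015 × 10^-34 J·s, c = 2.99792458 × 10^8 m/s, 1 eV = 1.602176634 × 10^-19 J.
First convert: p = 7.051 eV/c = 3.7683 × 10^-27 kg·m/s.
For a photon f = pc/h, so f = 1.705 × 10^15 Hz.
Converting to THz: f = 1705 THz ≈ 1700 THz.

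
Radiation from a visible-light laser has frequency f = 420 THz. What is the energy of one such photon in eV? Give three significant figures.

Take h = 6.62607015e-34 J·s, 1 eV = 1.602176634e-19 J.
In SI units: f = 420 THz = 4.2e14 Hz.
The photon relation is E = hf, giving E = 2.783e-19 J.
Converting to eV: E = 1.737 eV ≈ 1.74 eV.

1.74 eV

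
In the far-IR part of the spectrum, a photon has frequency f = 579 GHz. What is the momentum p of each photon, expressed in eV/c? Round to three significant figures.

2.39 × 10^-3 eV/c

(h = 6.62607015 × 10^-34 J·s, c = 2.99792458 × 10^8 m/s, 1 eV = 1.602176634 × 10^-19 J.)
In SI units: f = 579 GHz = 5.79 × 10^11 Hz.
The photon relation is p = hf/c, giving p = 1.280 × 10^-30 kg·m/s.
Converting to eV/c: p = 0.002395 eV/c ≈ 2.39 × 10^-3 eV/c.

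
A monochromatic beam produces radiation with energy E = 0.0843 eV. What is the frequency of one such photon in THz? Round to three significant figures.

20.4 THz

In SI units: E = 0.0843 eV = 1.3506 × 10^-20 J.
The photon relation is f = E/h, giving f = 2.038 × 10^13 Hz.
Converting to THz: f = 20.38 THz ≈ 20.4 THz.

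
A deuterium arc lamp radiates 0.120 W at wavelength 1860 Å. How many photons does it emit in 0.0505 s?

Total energy: E_total = P·t = 0.120 × 0.0505 = 0.006060 J.
Per-photon energy: E = 1.068e-18 J.
N = E_total / E_photon = 5.67e15.

5.67e15 photons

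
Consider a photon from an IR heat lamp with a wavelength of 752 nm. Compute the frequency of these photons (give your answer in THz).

Convert to SI: λ = 752 nm = 7.52·10^-7 m.
For a photon f = c/λ, so f = 3.987·10^14 Hz.
Converting to THz: f = 398.7 THz ≈ 399 THz.

399 THz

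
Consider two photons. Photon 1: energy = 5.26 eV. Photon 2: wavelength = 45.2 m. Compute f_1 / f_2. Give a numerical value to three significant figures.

f_1 = 1.272·10^15 Hz (from energy = 5.26 eV, via f = E/h).
f_2 = 6.633·10^6 Hz (from wavelength = 45.2 m, via f = c/λ).
Ratio = 1.272·10^15 / 6.633·10^6 = 1.92·10^8.

1.92·10^8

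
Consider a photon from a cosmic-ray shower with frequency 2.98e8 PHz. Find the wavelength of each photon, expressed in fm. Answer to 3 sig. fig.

1.01 fm

(c = 2.99792458e8 m/s.)
Convert to SI: f = 2.98e8 PHz = 2.98e23 Hz.
The photon relation is λ = c/f, giving λ = 1.006e-15 m.
Converting to fm: λ = 1.006 fm ≈ 1.01 fm.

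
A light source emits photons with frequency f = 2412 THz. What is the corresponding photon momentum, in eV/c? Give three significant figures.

9.98 eV/c

Take h = 6.62607015·10^-34 J·s, c = 2.99792458·10^8 m/s, 1 eV = 1.602176634·10^-19 J.
First convert: f = 2412 THz = 2.412·10^15 Hz.
Apply p = hf/c: p = 5.331·10^-27 kg·m/s.
Converting to eV/c: p = 9.975 eV/c ≈ 9.98 eV/c.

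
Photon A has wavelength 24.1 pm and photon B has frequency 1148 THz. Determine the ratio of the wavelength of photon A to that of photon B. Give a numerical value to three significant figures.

9.23 × 10^-5

λ_A = 2.410 × 10^-11 m (from wavelength = 24.1 pm, via λ given directly).
λ_B = 2.611 × 10^-7 m (from frequency = 1148 THz, via λ = c/f).
Ratio = 2.410 × 10^-11 / 2.611 × 10^-7 = 9.23 × 10^-5.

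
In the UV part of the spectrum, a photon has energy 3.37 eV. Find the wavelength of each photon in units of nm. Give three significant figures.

In SI units: E = 3.37 eV = 5.3993e-19 J.
For a photon λ = hc/E, so λ = 3.679e-7 m.
Converting to nm: λ = 367.9 nm ≈ 368 nm.

368 nm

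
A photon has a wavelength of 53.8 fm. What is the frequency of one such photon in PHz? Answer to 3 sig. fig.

5.57e6 PHz

First convert: λ = 53.8 fm = 5.38e-14 m.
The photon relation is f = c/λ, giving f = 5.572e21 Hz.
Converting to PHz: f = 5.572e6 PHz ≈ 5.57e6 PHz.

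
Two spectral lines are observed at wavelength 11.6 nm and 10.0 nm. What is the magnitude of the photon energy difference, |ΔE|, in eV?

17.1 eV

Using E = hc/λ: E₁ = 1.712 × 10^-17 J, E₂ = 1.986 × 10^-17 J.
|ΔE| = |1.712 × 10^-17 − 1.986 × 10^-17| = 2.74 × 10^-18 J = 17.1 eV.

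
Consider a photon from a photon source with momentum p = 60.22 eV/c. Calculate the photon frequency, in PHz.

(h = 6.62607015e-34 J·s, c = 2.99792458e8 m/s, 1 eV = 1.602176634e-19 J.)
First convert: p = 60.22 eV/c = 3.2183e-26 kg·m/s.
Since f = pc/h for a photon, f = 1.456e16 Hz.
Converting to PHz: f = 14.56 PHz ≈ 14.6 PHz.

14.6 PHz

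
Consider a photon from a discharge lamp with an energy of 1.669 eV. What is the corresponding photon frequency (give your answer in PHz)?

0.404 PHz

Convert to SI: E = 1.669 eV = 2.6740e-19 J.
For a photon f = E/h, so f = 4.036e14 Hz.
Converting to PHz: f = 0.4036 PHz ≈ 0.404 PHz.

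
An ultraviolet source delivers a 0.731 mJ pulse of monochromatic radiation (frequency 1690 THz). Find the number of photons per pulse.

Per-photon energy: E = 1.120e-18 J (from frequency = 1690 THz).
N = E_total / E_photon = 7.31e-4 J / 1.120e-18 J = 6.53e14.

6.53e14 photons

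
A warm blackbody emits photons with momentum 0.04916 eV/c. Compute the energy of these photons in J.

Convert to SI: p = 0.04916 eV/c = 2.6273e-29 kg·m/s.
Since E = pc for a photon, E = 7.876e-21 J.
So E ≈ 7.88e-21 J.

7.88e-21 J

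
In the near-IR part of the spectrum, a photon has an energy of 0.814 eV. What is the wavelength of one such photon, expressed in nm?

1520 nm

(h = 6.62607015 × 10^-34 J·s, c = 2.99792458 × 10^8 m/s, 1 eV = 1.602176634 × 10^-19 J.)
Convert to SI: E = 0.814 eV = 1.3042 × 10^-19 J.
The photon relation is λ = hc/E, giving λ = 1.523 × 10^-6 m.
Converting to nm: λ = 1523 nm ≈ 1520 nm.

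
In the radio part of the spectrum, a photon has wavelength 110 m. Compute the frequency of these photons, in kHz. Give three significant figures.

Use c = 2.99792458 × 10^8 m/s.
Apply f = c/λ: f = 2.725 × 10^6 Hz.
Converting to kHz: f = 2725 kHz ≈ 2730 kHz.

2730 kHz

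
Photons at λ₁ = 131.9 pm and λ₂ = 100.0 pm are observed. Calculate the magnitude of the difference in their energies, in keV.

3.00 keV

Using E = hc/λ: E₁ = 1.5060e-15 J, E₂ = 1.9864e-15 J.
|ΔE| = |1.5060e-15 − 1.9864e-15| = 4.80e-16 J = 3.00 keV.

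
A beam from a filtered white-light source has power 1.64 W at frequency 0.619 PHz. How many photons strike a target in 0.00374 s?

1.50·10^16 photons

Total energy: E_total = P·t = 1.64 × 0.00374 = 0.006134 J.
Per-photon energy: E = 4.102·10^-19 J.
N = E_total / E_photon = 1.50·10^16.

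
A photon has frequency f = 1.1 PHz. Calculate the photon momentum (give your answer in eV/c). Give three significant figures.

(h = 6.62607015e-34 J·s, c = 2.99792458e8 m/s, 1 eV = 1.602176634e-19 J.)
Convert to SI: f = 1.1 PHz = 1.1e15 Hz.
The photon relation is p = hf/c, giving p = 2.431e-27 kg·m/s.
Converting to eV/c: p = 4.549 eV/c ≈ 4.55 eV/c.

4.55 eV/c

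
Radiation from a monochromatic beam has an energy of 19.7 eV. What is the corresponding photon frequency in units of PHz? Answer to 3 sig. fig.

First convert: E = 19.7 eV = 3.1563·10^-18 J.
Apply f = E/h: f = 4.763·10^15 Hz.
Converting to PHz: f = 4.763 PHz ≈ 4.76 PHz.

4.76 PHz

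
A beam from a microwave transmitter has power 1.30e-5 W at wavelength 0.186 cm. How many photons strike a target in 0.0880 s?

Total energy: E_total = P·t = 1.30e-5 × 0.0880 = 1.144e-6 J.
Per-photon energy: E = 1.068e-22 J.
N = E_total / E_photon = 1.07e16.

1.07e16 photons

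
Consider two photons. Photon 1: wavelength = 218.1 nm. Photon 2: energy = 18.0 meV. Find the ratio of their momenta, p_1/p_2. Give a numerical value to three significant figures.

p_1 = 3.038·10^-27 kg·m/s (from wavelength = 218.1 nm, via p = h/λ).
p_2 = 9.620·10^-30 kg·m/s (from energy = 18.0 meV, via p = E/c).
Ratio = 3.038·10^-27 / 9.620·10^-30 = 316.

316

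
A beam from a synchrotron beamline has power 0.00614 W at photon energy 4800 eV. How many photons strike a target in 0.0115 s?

Total energy: E_total = P·t = 0.00614 × 0.0115 = 7.061e-5 J.
Per-photon energy: E = 7.690e-16 J.
N = E_total / E_photon = 9.18e10.

9.18e10 photons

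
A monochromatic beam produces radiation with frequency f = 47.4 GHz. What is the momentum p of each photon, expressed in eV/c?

1.96·10^-4 eV/c

Take h = 6.62607015·10^-34 J·s, c = 2.99792458·10^8 m/s, 1 eV = 1.602176634·10^-19 J.
Convert to SI: f = 47.4 GHz = 4.74·10^10 Hz.
Apply p = hf/c: p = 1.048·10^-31 kg·m/s.
Converting to eV/c: p = 1.960·10^-4 eV/c ≈ 1.96·10^-4 eV/c.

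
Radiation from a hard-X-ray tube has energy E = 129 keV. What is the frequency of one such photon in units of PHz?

In SI units: E = 129 keV = 2.0668e-14 J.
Apply f = E/h: f = 3.119e19 Hz.
Converting to PHz: f = 31190 PHz ≈ 3.12e4 PHz.

3.12e4 PHz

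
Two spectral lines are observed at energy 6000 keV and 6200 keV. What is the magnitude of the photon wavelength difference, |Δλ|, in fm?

Using λ = hc/E: λ₁ = 2.066 × 10^-13 m, λ₂ = 2.000 × 10^-13 m.
|Δλ| = |2.066 × 10^-13 − 2.000 × 10^-13| = 6.67 × 10^-15 m = 6.67 fm.

6.67 fm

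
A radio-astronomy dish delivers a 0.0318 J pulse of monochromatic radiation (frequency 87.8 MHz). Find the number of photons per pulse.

5.47·10^23 photons

Per-photon energy: E = 5.818·10^-26 J (from frequency = 87.8 MHz).
N = E_total / E_photon = 0.0318 J / 5.818·10^-26 J = 5.47·10^23.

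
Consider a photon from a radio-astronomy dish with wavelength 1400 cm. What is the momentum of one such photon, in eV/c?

Take h = 6.62607015e-34 J·s, c = 2.99792458e8 m/s, 1 eV = 1.602176634e-19 J.
First convert: λ = 1400 cm = 14.0 m.
For a photon p = h/λ, so p = 4.733e-35 kg·m/s.
Converting to eV/c: p = 8.856e-8 eV/c ≈ 8.86e-8 eV/c.

8.86e-8 eV/c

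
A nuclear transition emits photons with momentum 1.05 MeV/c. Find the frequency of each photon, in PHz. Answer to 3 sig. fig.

In SI units: p = 1.05 MeV/c = 5.6115e-22 kg·m/s.
For a photon f = pc/h, so f = 2.539e20 Hz.
Converting to PHz: f = 253900 PHz ≈ 2.54e5 PHz.

2.54e5 PHz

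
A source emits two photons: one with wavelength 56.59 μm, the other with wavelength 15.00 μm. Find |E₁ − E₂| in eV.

Using E = hc/λ: E₁ = 3.5102·10^-21 J, E₂ = 1.3243·10^-20 J.
|ΔE| = |3.5102·10^-21 − 1.3243·10^-20| = 9.73·10^-21 J = 0.0607 eV.

0.0607 eV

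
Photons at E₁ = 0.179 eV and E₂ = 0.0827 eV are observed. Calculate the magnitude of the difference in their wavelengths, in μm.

Using λ = hc/E: λ₁ = 6.926e-6 m, λ₂ = 1.499e-5 m.
|Δλ| = |6.926e-6 − 1.499e-5| = 8.07e-6 m = 8.07 μm.

8.07 μm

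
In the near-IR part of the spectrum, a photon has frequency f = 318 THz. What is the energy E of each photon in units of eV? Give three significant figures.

Take h = 6.62607015·10^-34 J·s, 1 eV = 1.602176634·10^-19 J.
Convert to SI: f = 318 THz = 3.18·10^14 Hz.
For a photon E = hf, so E = 2.107·10^-19 J.
Converting to eV: E = 1.315 eV ≈ 1.32 eV.

1.32 eV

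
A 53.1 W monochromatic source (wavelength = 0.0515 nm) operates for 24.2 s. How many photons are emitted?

Total energy: E_total = P·t = 53.1 × 24.2 = 1285 J.
Per-photon energy: E = 3.857e-15 J.
N = E_total / E_photon = 3.33e17.

3.33e17 photons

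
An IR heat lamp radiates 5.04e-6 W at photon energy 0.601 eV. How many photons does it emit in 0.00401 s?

Total energy: E_total = P·t = 5.04e-6 × 0.00401 = 2.021e-8 J.
Per-photon energy: E = 9.629e-20 J.
N = E_total / E_photon = 2.10e11.

2.10e11 photons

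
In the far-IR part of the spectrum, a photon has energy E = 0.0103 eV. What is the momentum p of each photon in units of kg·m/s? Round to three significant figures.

First convert: E = 0.0103 eV = 1.6502·10^-21 J.
Apply p = E/c: p = 5.505·10^-30 kg·m/s.
So p ≈ 5.50·10^-30 kg·m/s.

5.50·10^-30 kg·m/s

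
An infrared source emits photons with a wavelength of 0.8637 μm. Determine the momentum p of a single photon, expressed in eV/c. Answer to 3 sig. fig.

1.44 eV/c

First convert: λ = 0.8637 μm = 8.637e-7 m.
Since p = h/λ for a photon, p = 7.672e-28 kg·m/s.
Converting to eV/c: p = 1.436 eV/c ≈ 1.44 eV/c.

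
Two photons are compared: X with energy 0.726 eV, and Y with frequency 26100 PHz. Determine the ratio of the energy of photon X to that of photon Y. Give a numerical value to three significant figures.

E_X = 1.163 × 10^-19 J (from energy = 0.726 eV, via E given directly).
E_Y = 1.729 × 10^-14 J (from frequency = 26100 PHz, via E = hf).
Ratio = 1.163 × 10^-19 / 1.729 × 10^-14 = 6.73 × 10^-6.

6.73 × 10^-6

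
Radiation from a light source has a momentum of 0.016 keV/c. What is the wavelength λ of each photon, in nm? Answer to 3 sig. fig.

77.5 nm

First convert: p = 0.016 keV/c = 8.5509 × 10^-27 kg·m/s.
Apply λ = h/p: λ = 7.749 × 10^-8 m.
Converting to nm: λ = 77.49 nm ≈ 77.5 nm.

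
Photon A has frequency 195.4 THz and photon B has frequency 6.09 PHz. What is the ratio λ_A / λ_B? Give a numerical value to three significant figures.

λ_A = 1.534e-6 m (from frequency = 195.4 THz, via λ = c/f).
λ_B = 4.923e-8 m (from frequency = 6.09 PHz, via λ = c/f).
Ratio = 1.534e-6 / 4.923e-8 = 31.2.

31.2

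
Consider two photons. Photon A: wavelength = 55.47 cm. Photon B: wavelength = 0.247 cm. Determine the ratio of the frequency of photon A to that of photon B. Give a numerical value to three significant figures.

f_A = 5.405 × 10^8 Hz (from wavelength = 55.47 cm, via f = c/λ).
f_B = 1.214 × 10^11 Hz (from wavelength = 0.247 cm, via f = c/λ).
Ratio = 5.405 × 10^8 / 1.214 × 10^11 = 4.45 × 10^-3.

4.45 × 10^-3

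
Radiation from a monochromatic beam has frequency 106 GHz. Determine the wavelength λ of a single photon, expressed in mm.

Use c = 2.99792458 × 10^8 m/s.
Convert to SI: f = 106 GHz = 1.06 × 10^11 Hz.
The photon relation is λ = c/f, giving λ = 0.002828 m.
Converting to mm: λ = 2.828 mm ≈ 2.83 mm.

2.83 mm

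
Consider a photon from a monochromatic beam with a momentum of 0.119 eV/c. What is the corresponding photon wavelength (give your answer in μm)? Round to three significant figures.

10.4 μm

In SI units: p = 0.119 eV/c = 6.3597 × 10^-29 kg·m/s.
Since λ = h/p for a photon, λ = 1.042 × 10^-5 m.
Converting to μm: λ = 10.42 μm ≈ 10.4 μm.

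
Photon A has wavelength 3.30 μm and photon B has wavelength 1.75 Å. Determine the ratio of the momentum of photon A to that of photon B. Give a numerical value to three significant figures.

p_A = 2.008e-28 kg·m/s (from wavelength = 3.30 μm, via p = h/λ).
p_B = 3.786e-24 kg·m/s (from wavelength = 1.75 Å, via p = h/λ).
Ratio = 2.008e-28 / 3.786e-24 = 5.30e-5.

5.30e-5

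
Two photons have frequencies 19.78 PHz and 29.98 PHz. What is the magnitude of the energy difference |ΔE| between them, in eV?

Using E = hf: E₁ = 1.3106 × 10^-17 J, E₂ = 1.9865 × 10^-17 J.
|ΔE| = |1.3106 × 10^-17 − 1.9865 × 10^-17| = 6.76 × 10^-18 J = 42.2 eV.

42.2 eV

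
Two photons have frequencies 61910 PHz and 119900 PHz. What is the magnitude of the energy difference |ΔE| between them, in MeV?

0.240 MeV

Using E = hf: E₁ = 4.1022 × 10^-14 J, E₂ = 7.9447 × 10^-14 J.
|ΔE| = |4.1022 × 10^-14 − 7.9447 × 10^-14| = 3.84 × 10^-14 J = 0.240 MeV.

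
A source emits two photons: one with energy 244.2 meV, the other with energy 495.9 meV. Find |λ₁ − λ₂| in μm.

2.58 μm

Using λ = hc/E: λ₁ = 5.0772 × 10^-6 m, λ₂ = 2.5002 × 10^-6 m.
|Δλ| = |5.0772 × 10^-6 − 2.5002 × 10^-6| = 2.58 × 10^-6 m = 2.58 μm.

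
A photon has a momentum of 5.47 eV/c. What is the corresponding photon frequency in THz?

In SI units: p = 5.47 eV/c = 2.9233 × 10^-27 kg·m/s.
Since f = pc/h for a photon, f = 1.323 × 10^15 Hz.
Converting to THz: f = 1323 THz ≈ 1320 THz.

1320 THz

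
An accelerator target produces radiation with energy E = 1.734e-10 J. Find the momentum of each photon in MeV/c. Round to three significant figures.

Take c = 2.99792458e8 m/s, 1 eV = 1.602176634e-19 J.
For a photon p = E/c, so p = 5.784e-19 kg·m/s.
Converting to MeV/c: p = 1082 MeV/c ≈ 1080 MeV/c.

1080 MeV/c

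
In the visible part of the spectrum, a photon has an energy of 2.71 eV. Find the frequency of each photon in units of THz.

First convert: E = 2.71 eV = 4.3419 × 10^-19 J.
Since f = E/h for a photon, f = 6.553 × 10^14 Hz.
Converting to THz: f = 655.3 THz ≈ 655 THz.

655 THz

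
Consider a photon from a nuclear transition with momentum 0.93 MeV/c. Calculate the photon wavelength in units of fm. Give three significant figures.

1330 fm

(h = 6.62607015e-34 J·s, c = 2.99792458e8 m/s, 1 eV = 1.602176634e-19 J.)
First convert: p = 0.93 MeV/c = 4.9702e-22 kg·m/s.
The photon relation is λ = h/p, giving λ = 1.333e-12 m.
Converting to fm: λ = 1333 fm ≈ 1330 fm.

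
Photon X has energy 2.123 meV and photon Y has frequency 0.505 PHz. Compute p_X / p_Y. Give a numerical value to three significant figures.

1.02·10^-3

p_X = 1.135·10^-30 kg·m/s (from energy = 2.123 meV, via p = E/c).
p_Y = 1.116·10^-27 kg·m/s (from frequency = 0.505 PHz, via p = hf/c).
Ratio = 1.135·10^-30 / 1.116·10^-27 = 1.02·10^-3.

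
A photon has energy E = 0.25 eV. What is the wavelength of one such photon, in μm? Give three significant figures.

Take h = 6.62607015e-34 J·s, c = 2.99792458e8 m/s, 1 eV = 1.602176634e-19 J.
Convert to SI: E = 0.25 eV = 4.0054e-20 J.
Apply λ = hc/E: λ = 4.959e-6 m.
Converting to μm: λ = 4.959 μm ≈ 4.96 μm.

4.96 μm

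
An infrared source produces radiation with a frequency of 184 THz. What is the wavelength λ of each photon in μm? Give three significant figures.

(c = 2.99792458 × 10^8 m/s.)
In SI units: f = 184 THz = 1.84 × 10^14 Hz.
Since λ = c/f for a photon, λ = 1.629 × 10^-6 m.
Converting to μm: λ = 1.629 μm ≈ 1.63 μm.

1.63 μm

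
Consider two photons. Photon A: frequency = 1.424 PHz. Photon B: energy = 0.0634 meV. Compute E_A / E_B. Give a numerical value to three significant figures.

9.29e4

E_A = 9.436e-19 J (from frequency = 1.424 PHz, via E = hf).
E_B = 1.016e-23 J (from energy = 0.0634 meV, via E given directly).
Ratio = 9.436e-19 / 1.016e-23 = 9.29e4.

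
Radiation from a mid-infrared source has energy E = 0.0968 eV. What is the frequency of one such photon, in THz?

23.4 THz

First convert: E = 0.0968 eV = 1.5509·10^-20 J.
Since f = E/h for a photon, f = 2.341·10^13 Hz.
Converting to THz: f = 23.41 THz ≈ 23.4 THz.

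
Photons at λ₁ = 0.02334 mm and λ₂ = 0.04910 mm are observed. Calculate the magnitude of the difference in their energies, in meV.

27.9 meV

Using E = hc/λ: E₁ = 8.5109e-21 J, E₂ = 4.0457e-21 J.
|ΔE| = |8.5109e-21 − 4.0457e-21| = 4.47e-21 J = 27.9 meV.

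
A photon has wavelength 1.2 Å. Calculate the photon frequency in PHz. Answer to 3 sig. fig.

2500 PHz

First convert: λ = 1.2 Å = 1.2 × 10^-10 m.
Since f = c/λ for a photon, f = 2.498 × 10^18 Hz.
Converting to PHz: f = 2498 PHz ≈ 2500 PHz.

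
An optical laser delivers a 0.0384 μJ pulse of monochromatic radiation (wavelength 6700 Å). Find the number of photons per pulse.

1.30e11 photons

Per-photon energy: E = 2.965e-19 J (from wavelength = 6700 Å).
N = E_total / E_photon = 3.84e-8 J / 2.965e-19 J = 1.30e11.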